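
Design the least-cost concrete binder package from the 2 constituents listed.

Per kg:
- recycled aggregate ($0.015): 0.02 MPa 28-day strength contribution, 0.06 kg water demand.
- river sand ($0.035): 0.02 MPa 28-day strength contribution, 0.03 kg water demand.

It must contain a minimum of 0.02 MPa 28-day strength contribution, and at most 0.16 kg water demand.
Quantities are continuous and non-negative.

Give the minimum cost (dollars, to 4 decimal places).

$0.0150

Set it up as a linear program. Let x1 = kg of recycled aggregate, x2 = kg of river sand.
Minimise 0.015x1 + 0.035x2 subject to:
  0.02x1 + 0.02x2 ≥ 0.02   (28-day strength contribution)
  0.06x1 + 0.03x2 ≤ 0.16   (water demand)
  x1, x2 ≥ 0.
The optimal basis is {recycled aggregate}; river sand drops out. Binding constraint: 28-day strength contribution.
Optimal quantities: recycled aggregate = 1 kg.
Cost = 0.015·1 = 0.015000.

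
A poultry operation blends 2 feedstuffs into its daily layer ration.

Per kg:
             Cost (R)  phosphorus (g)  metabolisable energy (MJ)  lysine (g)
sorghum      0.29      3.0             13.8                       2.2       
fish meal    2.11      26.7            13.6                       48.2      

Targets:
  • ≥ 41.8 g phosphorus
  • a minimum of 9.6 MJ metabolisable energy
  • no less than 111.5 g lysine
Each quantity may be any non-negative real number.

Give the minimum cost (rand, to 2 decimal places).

R4.88

Treat it as an LP. Let x1 = kg of sorghum, x2 = kg of fish meal.
Minimise 0.29x1 + 2.11x2 subject to:
  3x1 + 26.7x2 ≥ 41.8   (phosphorus)
  13.8x1 + 13.6x2 ≥ 9.6   (metabolisable energy)
  2.2x1 + 48.2x2 ≥ 111.5   (lysine)
  x1, x2 ≥ 0.
The optimal basis is {fish meal}; sorghum drops out. The lysine requirement is met with equality.
Optimal quantities: fish meal = 2.313 kg.
Total cost: 2.11·2.313 = 4.8804.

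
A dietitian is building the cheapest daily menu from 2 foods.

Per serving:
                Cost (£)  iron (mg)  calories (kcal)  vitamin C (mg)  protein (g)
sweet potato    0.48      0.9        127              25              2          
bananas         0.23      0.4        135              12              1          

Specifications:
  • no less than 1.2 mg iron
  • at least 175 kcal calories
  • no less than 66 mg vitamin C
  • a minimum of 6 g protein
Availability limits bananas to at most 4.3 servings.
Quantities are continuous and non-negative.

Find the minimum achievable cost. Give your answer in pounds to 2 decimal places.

This is a linear program. Let x1 = servings of sweet potato, x2 = servings of bananas.
Minimise 0.48x1 + 0.23x2 subject to:
  0.9x1 + 0.4x2 ≥ 1.2   (iron)
  127x1 + 135x2 ≥ 175   (calories)
  25x1 + 12x2 ≥ 66   (vitamin C)
  2x1 + 1x2 ≥ 6   (protein)
  x2 ≤ 4.3
  x1, x2 ≥ 0.
Both inputs are positive at the optimum. There the protein and the bananas cap constraints are tight.
Optimal quantities: sweet potato = 0.85 servings, bananas = 4.3 servings.
Hence cost = 0.48·0.85 + 0.23·4.3 = £1.3970.

£1.40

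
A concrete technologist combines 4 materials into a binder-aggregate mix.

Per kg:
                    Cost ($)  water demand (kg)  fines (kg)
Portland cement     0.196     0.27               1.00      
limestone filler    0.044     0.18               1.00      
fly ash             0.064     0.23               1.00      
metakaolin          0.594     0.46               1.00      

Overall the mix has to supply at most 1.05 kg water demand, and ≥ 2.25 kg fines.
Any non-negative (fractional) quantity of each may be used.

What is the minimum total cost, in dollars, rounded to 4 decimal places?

$0.0990

Treat it as an LP. Let x1 = kg of Portland cement, x2 = kg of limestone filler, x3 = kg of fly ash, x4 = kg of metakaolin.
Minimise 0.196x1 + 0.044x2 + 0.064x3 + 0.594x4 s.t.:
  0.27x1 + 0.18x2 + 0.23x3 + 0.46x4 ≤ 1.05   (water demand)
  1x1 + 1x2 + 1x3 + 1x4 ≥ 2.25   (fines)
  x1, x2, x3, x4 ≥ 0.
At the optimum only limestone filler is positive (Portland cement, fly ash, metakaolin = 0). The fines requirement is met with equality.
Solving gives x2 = 2.25.
Total cost: 0.044·2.25 = 0.099000.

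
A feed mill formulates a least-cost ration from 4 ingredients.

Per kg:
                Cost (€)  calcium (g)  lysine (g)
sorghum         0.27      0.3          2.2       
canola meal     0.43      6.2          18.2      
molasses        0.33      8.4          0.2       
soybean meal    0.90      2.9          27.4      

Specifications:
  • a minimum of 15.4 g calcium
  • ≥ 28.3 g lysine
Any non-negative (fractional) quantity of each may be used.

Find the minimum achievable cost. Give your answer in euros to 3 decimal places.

€0.893

Let x1 = kg of sorghum, x2 = kg of canola meal, x3 = kg of molasses, x4 = kg of soybean meal.
Minimise 0.27x1 + 0.43x2 + 0.33x3 + 0.9x4 with:
  0.3x1 + 6.2x2 + 8.4x3 + 2.9x4 ≥ 15.4   (calcium)
  2.2x1 + 18.2x2 + 0.2x3 + 27.4x4 ≥ 28.3   (lysine)
  x1, x2, x3, x4 ≥ 0.
The minimum-cost mix takes nothing from sorghum, soybean meal — only canola meal, molasses. There the calcium and lysine constraints are tight.
Optimal quantities: canola meal = 1.547 kg, molasses = 0.6912 kg.
Hence cost = 0.43·1.547 + 0.33·0.6912 = €0.89331.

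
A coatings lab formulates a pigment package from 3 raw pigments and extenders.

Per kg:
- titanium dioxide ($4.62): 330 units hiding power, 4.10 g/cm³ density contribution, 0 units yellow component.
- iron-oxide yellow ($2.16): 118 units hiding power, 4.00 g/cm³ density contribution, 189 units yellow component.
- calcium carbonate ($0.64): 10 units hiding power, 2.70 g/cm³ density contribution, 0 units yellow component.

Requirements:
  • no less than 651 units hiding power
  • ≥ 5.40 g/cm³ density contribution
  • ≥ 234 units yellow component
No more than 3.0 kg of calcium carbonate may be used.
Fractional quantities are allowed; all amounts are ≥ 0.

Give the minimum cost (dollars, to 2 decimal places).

$9.74

Let x1 = kg of titanium dioxide, x2 = kg of iron-oxide yellow, x3 = kg of calcium carbonate.
Minimise 4.62x1 + 2.16x2 + 0.64x3 with:
  330x1 + 118x2 + 10x3 ≥ 651   (hiding power)
  4.1x1 + 4x2 + 2.7x3 ≥ 5.4   (density contribution)
  189x2 ≥ 234   (yellow component)
  x3 ≤ 3
  x1, x2, x3 ≥ 0.
The cheapest feasible vertex uses only titanium dioxide, iron-oxide yellow; calcium carbonate is not used. The hiding power and yellow component requirements are met with equality.
That vertex is x1 = 1.53, x2 = 1.238.
Cost = 4.62·1.53 + 2.16·1.238 = 9.7427.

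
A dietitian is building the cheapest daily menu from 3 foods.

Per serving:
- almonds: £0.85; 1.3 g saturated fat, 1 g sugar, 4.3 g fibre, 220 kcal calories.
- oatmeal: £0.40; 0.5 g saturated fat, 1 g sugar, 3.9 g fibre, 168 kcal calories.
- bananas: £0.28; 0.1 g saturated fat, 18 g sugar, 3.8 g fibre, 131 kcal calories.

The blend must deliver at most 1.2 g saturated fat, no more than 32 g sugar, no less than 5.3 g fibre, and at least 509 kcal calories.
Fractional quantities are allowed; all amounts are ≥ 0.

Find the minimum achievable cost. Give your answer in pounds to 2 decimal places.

£1.16

Let x1 = servings of almonds, x2 = servings of oatmeal, x3 = servings of bananas.
Minimize 0.85x1 + 0.4x2 + 0.28x3 s.t.:
  1.3x1 + 0.5x2 + 0.1x3 ≤ 1.2   (saturated fat)
  1x1 + 1x2 + 18x3 ≤ 32   (sugar)
  4.3x1 + 3.9x2 + 3.8x3 ≥ 5.3   (fibre)
  220x1 + 168x2 + 131x3 ≥ 509   (calories)
  x1, x2, x3 ≥ 0.
At the optimum only oatmeal, bananas are positive (almonds = 0). The sugar and calories requirements are met with equality.
Optimal quantities: oatmeal = 1.718 servings, bananas = 1.682 servings.
Total cost: 0.4·1.718 + 0.28·1.682 = 1.1582.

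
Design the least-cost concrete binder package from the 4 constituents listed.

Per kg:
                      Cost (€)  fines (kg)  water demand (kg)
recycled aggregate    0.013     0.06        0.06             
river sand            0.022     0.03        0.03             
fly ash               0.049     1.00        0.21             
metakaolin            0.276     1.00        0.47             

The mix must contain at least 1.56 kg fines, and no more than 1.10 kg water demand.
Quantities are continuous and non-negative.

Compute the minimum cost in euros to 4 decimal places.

€0.0764

This is a linear program. Let x1 = kg of recycled aggregate, x2 = kg of river sand, x3 = kg of fly ash, x4 = kg of metakaolin.
Minimise 0.013x1 + 0.022x2 + 0.049x3 + 0.276x4 subject to:
  0.06x1 + 0.03x2 + 1x3 + 1x4 ≥ 1.56   (fines)
  0.06x1 + 0.03x2 + 0.21x3 + 0.47x4 ≤ 1.1   (water demand)
  x1, x2, x3, x4 ≥ 0.
The optimal basis is {fly ash}; recycled aggregate, river sand, metakaolin drop out. Binding constraint: fines.
So fly ash = 1.56 kg.
Cost = 0.049·1.56 = 0.076440.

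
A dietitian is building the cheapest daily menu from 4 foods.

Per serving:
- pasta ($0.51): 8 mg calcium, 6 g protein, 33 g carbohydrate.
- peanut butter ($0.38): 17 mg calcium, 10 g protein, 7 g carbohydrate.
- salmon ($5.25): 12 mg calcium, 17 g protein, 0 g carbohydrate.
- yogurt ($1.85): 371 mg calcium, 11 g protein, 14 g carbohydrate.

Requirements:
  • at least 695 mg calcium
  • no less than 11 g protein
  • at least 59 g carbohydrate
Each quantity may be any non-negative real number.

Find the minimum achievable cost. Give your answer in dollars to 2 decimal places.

$3.94

Let x1 = servings of pasta, x2 = servings of peanut butter, x3 = servings of salmon, x4 = servings of yogurt.
Minimize 0.51x1 + 0.38x2 + 5.25x3 + 1.85x4 subject to:
  8x1 + 17x2 + 12x3 + 371x4 ≥ 695   (calcium)
  6x1 + 10x2 + 17x3 + 11x4 ≥ 11   (protein)
  33x1 + 7x2 + 14x4 ≥ 59   (carbohydrate)
  x1, x2, x3, x4 ≥ 0.
At the optimum only pasta, yogurt are positive (peanut butter, salmon = 0). Binding constraints: calcium and carbohydrate.
That vertex is x1 = 1.002, x4 = 1.852.
Total cost: 0.51·1.002 + 1.85·1.852 = 3.9372.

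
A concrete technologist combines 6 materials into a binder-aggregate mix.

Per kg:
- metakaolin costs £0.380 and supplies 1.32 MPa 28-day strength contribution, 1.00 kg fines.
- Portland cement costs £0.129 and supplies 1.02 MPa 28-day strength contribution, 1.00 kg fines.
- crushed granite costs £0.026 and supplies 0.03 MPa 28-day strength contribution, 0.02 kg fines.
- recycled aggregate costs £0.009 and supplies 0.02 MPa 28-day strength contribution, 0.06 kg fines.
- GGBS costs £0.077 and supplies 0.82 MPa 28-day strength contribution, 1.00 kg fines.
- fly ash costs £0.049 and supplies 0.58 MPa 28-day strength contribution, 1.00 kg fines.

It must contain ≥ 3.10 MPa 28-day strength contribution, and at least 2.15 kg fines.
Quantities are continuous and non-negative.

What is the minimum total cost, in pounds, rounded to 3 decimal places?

£0.262

Set it up as a linear program. Let x1 = kg of metakaolin, x2 = kg of Portland cement, x3 = kg of crushed granite, x4 = kg of recycled aggregate, x5 = kg of GGBS, x6 = kg of fly ash.
Minimise 0.38x1 + 0.129x2 + 0.026x3 + 0.009x4 + 0.077x5 + 0.049x6 subject to:
  1.32x1 + 1.02x2 + 0.03x3 + 0.02x4 + 0.82x5 + 0.58x6 ≥ 3.1   (28-day strength contribution)
  1x1 + 1x2 + 0.02x3 + 0.06x4 + 1x5 + 1x6 ≥ 2.15   (fines)
  x1, x2, x3, x4, x5, x6 ≥ 0.
The cheapest feasible vertex uses only fly ash; metakaolin, Portland cement, crushed granite, recycled aggregate, GGBS are not used. The 28-day strength contribution requirement is met with equality.
That vertex is x6 = 5.345.
Objective = 0.049·5.345 = 0.26191.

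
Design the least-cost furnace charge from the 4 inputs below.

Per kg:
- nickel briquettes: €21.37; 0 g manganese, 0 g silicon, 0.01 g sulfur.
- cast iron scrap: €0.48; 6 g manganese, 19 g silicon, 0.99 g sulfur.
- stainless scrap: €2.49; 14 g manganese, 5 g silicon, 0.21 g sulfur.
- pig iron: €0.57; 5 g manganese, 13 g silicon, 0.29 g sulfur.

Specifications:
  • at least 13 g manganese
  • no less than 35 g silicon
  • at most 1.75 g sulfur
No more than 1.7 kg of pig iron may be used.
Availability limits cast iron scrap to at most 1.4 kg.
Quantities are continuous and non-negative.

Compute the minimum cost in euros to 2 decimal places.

€1.20

Treat it as an LP. Let x1 = kg of nickel briquettes, x2 = kg of cast iron scrap, x3 = kg of stainless scrap, x4 = kg of pig iron.
min 21.37x1 + 0.48x2 + 2.49x3 + 0.57x4 s.t.:
  6x2 + 14x3 + 5x4 ≥ 13   (manganese)
  19x2 + 5x3 + 13x4 ≥ 35   (silicon)
  0.01x1 + 0.99x2 + 0.21x3 + 0.29x4 ≤ 1.75   (sulfur)
  x4 ≤ 1.7
  x2 ≤ 1.4
  x1, x2, x3, x4 ≥ 0.
The cheapest feasible vertex uses only cast iron scrap, pig iron; nickel briquettes, stainless scrap are not used. There the manganese and the cast iron scrap cap constraints are tight.
Solving gives x2 = 1.4, x4 = 0.92.
Objective = 0.48·1.4 + 0.57·0.92 = 1.1964.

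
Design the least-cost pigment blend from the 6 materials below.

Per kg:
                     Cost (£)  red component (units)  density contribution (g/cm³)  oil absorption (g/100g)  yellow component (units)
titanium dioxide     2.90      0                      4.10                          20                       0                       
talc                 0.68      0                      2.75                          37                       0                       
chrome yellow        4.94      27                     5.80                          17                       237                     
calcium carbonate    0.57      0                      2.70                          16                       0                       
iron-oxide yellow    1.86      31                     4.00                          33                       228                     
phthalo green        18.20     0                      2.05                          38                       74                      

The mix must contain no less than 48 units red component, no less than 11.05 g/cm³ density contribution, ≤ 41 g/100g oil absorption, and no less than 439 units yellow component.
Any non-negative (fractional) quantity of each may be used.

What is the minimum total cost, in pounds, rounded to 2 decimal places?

Let x1 = kg of titanium dioxide, x2 = kg of talc, x3 = kg of chrome yellow, x4 = kg of calcium carbonate, x5 = kg of iron-oxide yellow, x6 = kg of phthalo green.
Minimise 2.9x1 + 0.68x2 + 4.94x3 + 0.57x4 + 1.86x5 + 18.2x6 s.t.:
  27x3 + 31x5 ≥ 48   (red component)
  4.1x1 + 2.75x2 + 5.8x3 + 2.7x4 + 4x5 + 2.05x6 ≥ 11.05   (density contribution)
  20x1 + 37x2 + 17x3 + 16x4 + 33x5 + 38x6 ≤ 41   (oil absorption)
  237x3 + 228x5 + 74x6 ≥ 439   (yellow component)
  x1, x2, x3, x4, x5, x6 ≥ 0.
At the optimum only chrome yellow, calcium carbonate, iron-oxide yellow are positive (titanium dioxide, talc, phthalo green = 0). There the density contribution, oil absorption, yellow component constraints are tight.
Solving gives x3 = 1.568, x4 = 0.2866, x5 = 0.2958.
Cost = 4.94·1.568 + 0.57·0.2866 + 1.86·0.2958 = 8.4595.

£8.46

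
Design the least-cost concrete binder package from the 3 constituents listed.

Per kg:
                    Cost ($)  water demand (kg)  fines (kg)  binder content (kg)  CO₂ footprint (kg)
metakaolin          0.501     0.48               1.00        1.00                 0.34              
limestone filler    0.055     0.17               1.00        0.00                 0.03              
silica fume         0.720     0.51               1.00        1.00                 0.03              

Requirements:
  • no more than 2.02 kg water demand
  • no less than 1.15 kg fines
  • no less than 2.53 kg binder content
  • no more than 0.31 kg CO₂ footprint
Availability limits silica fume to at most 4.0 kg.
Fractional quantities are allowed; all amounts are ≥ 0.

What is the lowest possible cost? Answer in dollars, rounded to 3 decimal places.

$1.656

Let x1 = kg of metakaolin, x2 = kg of limestone filler, x3 = kg of silica fume.
min 0.501x1 + 0.055x2 + 0.72x3 with:
  0.48x1 + 0.17x2 + 0.51x3 ≤ 2.02   (water demand)
  1x1 + 1x2 + 1x3 ≥ 1.15   (fines)
  1x1 + 1x3 ≥ 2.53   (binder content)
  0.34x1 + 0.03x2 + 0.03x3 ≤ 0.31   (CO₂ footprint)
  x3 ≤ 4
  x1, x2, x3 ≥ 0.
The cheapest feasible vertex uses only metakaolin, silica fume; limestone filler is not used. There the binder content and CO₂ footprint constraints are tight.
Solving gives x1 = 0.7552, x3 = 1.775.
Cost = 0.501·0.7552 + 0.72·1.775 = 1.65636.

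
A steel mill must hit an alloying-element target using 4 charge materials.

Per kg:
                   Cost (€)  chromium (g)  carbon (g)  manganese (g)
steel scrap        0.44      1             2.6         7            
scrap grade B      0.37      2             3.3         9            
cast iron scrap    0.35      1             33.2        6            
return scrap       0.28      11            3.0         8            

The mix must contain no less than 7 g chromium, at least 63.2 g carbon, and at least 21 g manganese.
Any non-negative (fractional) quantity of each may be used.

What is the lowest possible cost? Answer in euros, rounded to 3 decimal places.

€0.985

This is a linear program. Let x1 = kg of steel scrap, x2 = kg of scrap grade B, x3 = kg of cast iron scrap, x4 = kg of return scrap.
min 0.44x1 + 0.37x2 + 0.35x3 + 0.28x4 with:
  1x1 + 2x2 + 1x3 + 11x4 ≥ 7   (chromium)
  2.6x1 + 3.3x2 + 33.2x3 + 3x4 ≥ 63.2   (carbon)
  7x1 + 9x2 + 6x3 + 8x4 ≥ 21   (manganese)
  x1, x2, x3, x4 ≥ 0.
The optimal basis is {cast iron scrap, return scrap}; steel scrap, scrap grade B drop out. The carbon and manganese requirements are met with equality.
So cast iron scrap = 1.788 kg, return scrap = 1.284 kg.
Objective = 0.35·1.788 + 0.28·1.284 = 0.98532.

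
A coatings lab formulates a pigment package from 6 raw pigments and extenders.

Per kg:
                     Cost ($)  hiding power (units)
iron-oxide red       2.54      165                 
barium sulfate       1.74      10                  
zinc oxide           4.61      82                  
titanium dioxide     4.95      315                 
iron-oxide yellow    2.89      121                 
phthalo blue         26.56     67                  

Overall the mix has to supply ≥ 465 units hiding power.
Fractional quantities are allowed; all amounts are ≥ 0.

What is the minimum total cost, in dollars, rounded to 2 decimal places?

$7.16

This is a linear program. Let x1 = kg of iron-oxide red, x2 = kg of barium sulfate, x3 = kg of zinc oxide, x4 = kg of titanium dioxide, x5 = kg of iron-oxide yellow, x6 = kg of phthalo blue.
Minimise 2.54x1 + 1.74x2 + 4.61x3 + 4.95x4 + 2.89x5 + 26.56x6 subject to:
  165x1 + 10x2 + 82x3 + 315x4 + 121x5 + 67x6 ≥ 465   (hiding power)
  x1, x2, x3, x4, x5, x6 ≥ 0.
The optimal basis is {iron-oxide red}; barium sulfate, zinc oxide, titanium dioxide, iron-oxide yellow, phthalo blue drop out. The hiding power requirement is met with equality.
That vertex is x1 = 2.818.
Cost = 2.54·2.818 = 7.1577.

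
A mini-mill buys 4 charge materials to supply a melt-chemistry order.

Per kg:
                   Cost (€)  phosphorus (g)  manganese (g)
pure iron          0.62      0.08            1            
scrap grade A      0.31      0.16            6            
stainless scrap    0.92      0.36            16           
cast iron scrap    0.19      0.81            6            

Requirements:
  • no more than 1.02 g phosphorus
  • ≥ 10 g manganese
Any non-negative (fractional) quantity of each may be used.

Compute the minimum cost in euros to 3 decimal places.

Let x1 = kg of pure iron, x2 = kg of scrap grade A, x3 = kg of stainless scrap, x4 = kg of cast iron scrap.
Minimize 0.62x1 + 0.31x2 + 0.92x3 + 0.19x4 with:
  0.08x1 + 0.16x2 + 0.36x3 + 0.81x4 ≤ 1.02   (phosphorus)
  1x1 + 6x2 + 16x3 + 6x4 ≥ 10   (manganese)
  x1, x2, x3, x4 ≥ 0.
At the optimum only scrap grade A, cast iron scrap are positive (pure iron, stainless scrap = 0). There the phosphorus and manganese constraints are tight.
Optimal quantities: scrap grade A = 0.5077 kg, cast iron scrap = 1.159 kg.
Objective = 0.31·0.5077 + 0.19·1.159 = 0.37760.

€0.378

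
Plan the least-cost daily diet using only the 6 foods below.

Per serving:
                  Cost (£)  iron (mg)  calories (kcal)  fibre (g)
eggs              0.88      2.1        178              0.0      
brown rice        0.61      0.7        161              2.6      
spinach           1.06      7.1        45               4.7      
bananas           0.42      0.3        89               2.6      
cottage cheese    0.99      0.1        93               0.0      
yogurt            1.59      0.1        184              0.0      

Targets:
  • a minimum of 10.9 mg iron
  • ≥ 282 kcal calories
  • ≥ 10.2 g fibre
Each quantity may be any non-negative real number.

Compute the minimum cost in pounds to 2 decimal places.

£2.32

Let x1 = servings of eggs, x2 = servings of brown rice, x3 = servings of spinach, x4 = servings of bananas, x5 = servings of cottage cheese, x6 = servings of yogurt.
min 0.88x1 + 0.61x2 + 1.06x3 + 0.42x4 + 0.99x5 + 1.59x6 s.t.:
  2.1x1 + 0.7x2 + 7.1x3 + 0.3x4 + 0.1x5 + 0.1x6 ≥ 10.9   (iron)
  178x1 + 161x2 + 45x3 + 89x4 + 93x5 + 184x6 ≥ 282   (calories)
  2.6x2 + 4.7x3 + 2.6x4 ≥ 10.2   (fibre)
  x1, x2, x3, x4, x5, x6 ≥ 0.
The minimum-cost mix takes nothing from eggs, cottage cheese, yogurt — only brown rice, spinach, bananas. The iron, calories, fibre requirements are met with equality.
So brown rice = 1.324 servings, spinach = 1.402 servings, bananas = 0.06502 servings.
Cost = 0.61·1.324 + 1.06·1.402 + 0.42·0.06502 = 2.3211.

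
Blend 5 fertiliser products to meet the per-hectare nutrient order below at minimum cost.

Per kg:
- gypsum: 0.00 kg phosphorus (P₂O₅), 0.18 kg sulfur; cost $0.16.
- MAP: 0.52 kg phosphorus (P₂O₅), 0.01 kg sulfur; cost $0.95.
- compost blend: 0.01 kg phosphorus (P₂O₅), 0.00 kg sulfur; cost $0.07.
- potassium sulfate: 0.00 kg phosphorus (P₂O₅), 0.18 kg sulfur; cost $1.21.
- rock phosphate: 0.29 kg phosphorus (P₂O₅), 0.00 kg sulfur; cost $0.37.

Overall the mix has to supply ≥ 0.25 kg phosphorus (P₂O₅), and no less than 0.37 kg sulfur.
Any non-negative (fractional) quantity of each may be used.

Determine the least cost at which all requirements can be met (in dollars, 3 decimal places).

$0.648

Set it up as a linear program. Let x1 = kg of gypsum, x2 = kg of MAP, x3 = kg of compost blend, x4 = kg of potassium sulfate, x5 = kg of rock phosphate.
min 0.16x1 + 0.95x2 + 0.07x3 + 1.21x4 + 0.37x5 with:
  0.52x2 + 0.01x3 + 0.29x5 ≥ 0.25   (phosphorus (P₂O₅))
  0.18x1 + 0.01x2 + 0.18x4 ≥ 0.37   (sulfur)
  x1, x2, x3, x4, x5 ≥ 0.
The optimal basis is {gypsum, rock phosphate}; MAP, compost blend, potassium sulfate drop out. The phosphorus (P₂O₅) and sulfur requirements are met with equality.
Solving gives x1 = 2.056, x5 = 0.8621.
Total cost: 0.16·2.056 + 0.37·0.8621 = 0.64794.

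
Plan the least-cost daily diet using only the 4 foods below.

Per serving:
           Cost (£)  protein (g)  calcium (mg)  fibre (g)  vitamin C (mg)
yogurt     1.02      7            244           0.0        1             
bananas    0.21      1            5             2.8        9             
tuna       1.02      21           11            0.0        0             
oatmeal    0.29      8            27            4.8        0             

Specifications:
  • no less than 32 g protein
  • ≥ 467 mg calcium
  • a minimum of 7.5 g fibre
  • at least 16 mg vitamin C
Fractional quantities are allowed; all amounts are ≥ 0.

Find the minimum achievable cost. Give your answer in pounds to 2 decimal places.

Set it up as a linear program. Let x1 = servings of yogurt, x2 = servings of bananas, x3 = servings of tuna, x4 = servings of oatmeal.
min 1.02x1 + 0.21x2 + 1.02x3 + 0.29x4 subject to:
  7x1 + 1x2 + 21x3 + 8x4 ≥ 32   (protein)
  244x1 + 5x2 + 11x3 + 27x4 ≥ 467   (calcium)
  2.8x2 + 4.8x4 ≥ 7.5   (fibre)
  1x1 + 9x2 ≥ 16   (vitamin C)
  x1, x2, x3, x4 ≥ 0.
The minimum-cost mix takes nothing from tuna — only yogurt, bananas, oatmeal. Binding constraints: protein, calcium, vitamin C.
That vertex is x1 = 1.617, x2 = 1.598, x4 = 2.385.
Hence cost = 1.02·1.617 + 0.21·1.598 + 0.29·2.385 = £2.6766.

£2.68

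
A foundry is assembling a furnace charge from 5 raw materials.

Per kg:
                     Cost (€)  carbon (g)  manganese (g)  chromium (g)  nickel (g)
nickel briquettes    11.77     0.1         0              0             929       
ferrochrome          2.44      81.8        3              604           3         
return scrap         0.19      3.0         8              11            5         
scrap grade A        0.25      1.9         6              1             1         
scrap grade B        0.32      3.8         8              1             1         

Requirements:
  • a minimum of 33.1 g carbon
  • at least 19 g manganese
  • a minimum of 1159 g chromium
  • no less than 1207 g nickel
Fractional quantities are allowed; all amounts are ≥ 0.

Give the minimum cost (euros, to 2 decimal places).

€20.04

Let x1 = kg of nickel briquettes, x2 = kg of ferrochrome, x3 = kg of return scrap, x4 = kg of scrap grade A, x5 = kg of scrap grade B.
Minimise 11.77x1 + 2.44x2 + 0.19x3 + 0.25x4 + 0.32x5 with:
  0.1x1 + 81.8x2 + 3x3 + 1.9x4 + 3.8x5 ≥ 33.1   (carbon)
  3x2 + 8x3 + 6x4 + 8x5 ≥ 19   (manganese)
  604x2 + 11x3 + 1x4 + 1x5 ≥ 1159   (chromium)
  929x1 + 3x2 + 5x3 + 1x4 + 1x5 ≥ 1207   (nickel)
  x1, x2, x3, x4, x5 ≥ 0.
The optimal basis is {nickel briquettes, ferrochrome, return scrap}; scrap grade A, scrap grade B drop out. The manganese, chromium, nickel requirements are met with equality.
So nickel briquettes = 1.284 kg, ferrochrome = 1.889 kg, return scrap = 1.667 kg.
Cost = 11.77·1.284 + 2.44·1.889 + 0.19·1.667 = 20.0386.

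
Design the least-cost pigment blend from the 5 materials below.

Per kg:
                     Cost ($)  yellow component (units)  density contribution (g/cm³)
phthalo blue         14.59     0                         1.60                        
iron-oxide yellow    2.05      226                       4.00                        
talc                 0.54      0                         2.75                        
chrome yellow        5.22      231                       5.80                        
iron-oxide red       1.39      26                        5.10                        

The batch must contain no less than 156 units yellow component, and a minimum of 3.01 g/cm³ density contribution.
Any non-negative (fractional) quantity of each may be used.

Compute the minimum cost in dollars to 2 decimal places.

Let x1 = kg of phthalo blue, x2 = kg of iron-oxide yellow, x3 = kg of talc, x4 = kg of chrome yellow, x5 = kg of iron-oxide red.
min 14.59x1 + 2.05x2 + 0.54x3 + 5.22x4 + 1.39x5 s.t.:
  226x2 + 231x4 + 26x5 ≥ 156   (yellow component)
  1.6x1 + 4x2 + 2.75x3 + 5.8x4 + 5.1x5 ≥ 3.01   (density contribution)
  x1, x2, x3, x4, x5 ≥ 0.
At the optimum only iron-oxide yellow, talc are positive (phthalo blue, chrome yellow, iron-oxide red = 0). The yellow component and density contribution requirements are met with equality.
That vertex is x2 = 0.6903, x3 = 0.09052.
Hence cost = 2.05·0.6903 + 0.54·0.09052 = $1.4640.

$1.46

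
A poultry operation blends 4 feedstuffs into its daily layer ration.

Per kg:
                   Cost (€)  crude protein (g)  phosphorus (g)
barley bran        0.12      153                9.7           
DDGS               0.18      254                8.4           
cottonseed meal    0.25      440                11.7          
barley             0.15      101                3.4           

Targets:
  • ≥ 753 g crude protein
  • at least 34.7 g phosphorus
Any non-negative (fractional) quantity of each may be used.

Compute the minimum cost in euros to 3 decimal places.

€0.514

Let x1 = kg of barley bran, x2 = kg of DDGS, x3 = kg of cottonseed meal, x4 = kg of barley.
min 0.12x1 + 0.18x2 + 0.25x3 + 0.15x4 s.t.:
  153x1 + 254x2 + 440x3 + 101x4 ≥ 753   (crude protein)
  9.7x1 + 8.4x2 + 11.7x3 + 3.4x4 ≥ 34.7   (phosphorus)
  x1, x2, x3, x4 ≥ 0.
The minimum-cost mix takes nothing from DDGS, barley — only barley bran, cottonseed meal. Binding constraints: crude protein and phosphorus.
That vertex is x1 = 2.606, x3 = 0.8051.
Cost = 0.12·2.606 + 0.25·0.8051 = 0.51400.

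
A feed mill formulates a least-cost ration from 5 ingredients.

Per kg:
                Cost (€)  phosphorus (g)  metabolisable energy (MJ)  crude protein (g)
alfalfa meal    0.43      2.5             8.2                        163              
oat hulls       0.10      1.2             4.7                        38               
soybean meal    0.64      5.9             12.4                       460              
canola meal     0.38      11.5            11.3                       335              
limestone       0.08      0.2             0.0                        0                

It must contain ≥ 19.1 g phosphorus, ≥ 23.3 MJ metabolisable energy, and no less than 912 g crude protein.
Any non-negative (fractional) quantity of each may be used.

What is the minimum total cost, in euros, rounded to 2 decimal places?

This is a linear program. Let x1 = kg of alfalfa meal, x2 = kg of oat hulls, x3 = kg of soybean meal, x4 = kg of canola meal, x5 = kg of limestone.
Minimize 0.43x1 + 0.1x2 + 0.64x3 + 0.38x4 + 0.08x5 s.t.:
  2.5x1 + 1.2x2 + 5.9x3 + 11.5x4 + 0.2x5 ≥ 19.1   (phosphorus)
  8.2x1 + 4.7x2 + 12.4x3 + 11.3x4 ≥ 23.3   (metabolisable energy)
  163x1 + 38x2 + 460x3 + 335x4 ≥ 912   (crude protein)
  x1, x2, x3, x4, x5 ≥ 0.
The optimal basis is {canola meal}; alfalfa meal, oat hulls, soybean meal, limestone drop out. There the crude protein constraint is tight.
That vertex is x4 = 2.722.
Hence cost = 0.38·2.722 = €1.0344.

€1.03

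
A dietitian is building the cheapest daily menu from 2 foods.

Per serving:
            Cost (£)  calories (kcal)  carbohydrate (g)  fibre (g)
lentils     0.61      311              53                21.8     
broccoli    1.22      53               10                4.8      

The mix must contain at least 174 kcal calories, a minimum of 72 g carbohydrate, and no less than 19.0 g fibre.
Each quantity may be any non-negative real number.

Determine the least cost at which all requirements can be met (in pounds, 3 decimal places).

£0.829

Let x1 = servings of lentils, x2 = servings of broccoli.
min 0.61x1 + 1.22x2 s.t.:
  311x1 + 53x2 ≥ 174   (calories)
  53x1 + 10x2 ≥ 72   (carbohydrate)
  21.8x1 + 4.8x2 ≥ 19   (fibre)
  x1, x2 ≥ 0.
At the optimum only lentils is positive (broccoli = 0). The carbohydrate requirement is met with equality.
Solving gives x1 = 1.3585.
Objective = 0.61·1.3585 = 0.82869.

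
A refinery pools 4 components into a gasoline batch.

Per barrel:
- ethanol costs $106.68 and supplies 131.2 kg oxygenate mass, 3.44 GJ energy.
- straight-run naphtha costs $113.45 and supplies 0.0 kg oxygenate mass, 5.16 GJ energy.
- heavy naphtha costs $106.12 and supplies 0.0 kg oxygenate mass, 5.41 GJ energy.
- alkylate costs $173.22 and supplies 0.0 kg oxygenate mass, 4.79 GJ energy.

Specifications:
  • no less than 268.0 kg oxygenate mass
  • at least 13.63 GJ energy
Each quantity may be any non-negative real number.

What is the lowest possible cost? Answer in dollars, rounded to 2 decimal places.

This is a linear program. Let x1 = barrels of ethanol, x2 = barrels of straight-run naphtha, x3 = barrels of heavy naphtha, x4 = barrels of alkylate.
min 106.68x1 + 113.45x2 + 106.12x3 + 173.22x4 s.t.:
  131.2x1 ≥ 268   (oxygenate mass)
  3.44x1 + 5.16x2 + 5.41x3 + 4.79x4 ≥ 13.63   (energy)
  x1, x2, x3, x4 ≥ 0.
The cheapest feasible vertex uses only ethanol, heavy naphtha; straight-run naphtha, alkylate are not used. There the oxygenate mass and energy constraints are tight.
Optimal quantities: ethanol = 2.04268 barrels, heavy naphtha = 1.22055 barrels.
Hence cost = 106.68·2.04268 + 106.12·1.22055 = $347.4379.

$347.44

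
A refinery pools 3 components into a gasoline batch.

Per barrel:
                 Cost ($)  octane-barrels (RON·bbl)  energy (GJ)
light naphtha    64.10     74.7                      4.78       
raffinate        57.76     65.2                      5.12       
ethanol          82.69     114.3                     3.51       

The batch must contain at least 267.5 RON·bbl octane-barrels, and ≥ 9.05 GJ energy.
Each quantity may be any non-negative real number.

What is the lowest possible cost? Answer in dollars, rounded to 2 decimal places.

$196.36

This is a linear program. Let x1 = barrels of light naphtha, x2 = barrels of raffinate, x3 = barrels of ethanol.
Minimise 64.1x1 + 57.76x2 + 82.69x3 with:
  74.7x1 + 65.2x2 + 114.3x3 ≥ 267.5   (octane-barrels)
  4.78x1 + 5.12x2 + 3.51x3 ≥ 9.05   (energy)
  x1, x2, x3 ≥ 0.
The cheapest feasible vertex uses only raffinate, ethanol; light naphtha is not used. Binding constraints: octane-barrels and energy.
Optimal quantities: raffinate = 0.26796 barrels, ethanol = 2.1875 barrels.
Total cost: 57.76·0.26796 + 82.69·2.1875 = 196.3617.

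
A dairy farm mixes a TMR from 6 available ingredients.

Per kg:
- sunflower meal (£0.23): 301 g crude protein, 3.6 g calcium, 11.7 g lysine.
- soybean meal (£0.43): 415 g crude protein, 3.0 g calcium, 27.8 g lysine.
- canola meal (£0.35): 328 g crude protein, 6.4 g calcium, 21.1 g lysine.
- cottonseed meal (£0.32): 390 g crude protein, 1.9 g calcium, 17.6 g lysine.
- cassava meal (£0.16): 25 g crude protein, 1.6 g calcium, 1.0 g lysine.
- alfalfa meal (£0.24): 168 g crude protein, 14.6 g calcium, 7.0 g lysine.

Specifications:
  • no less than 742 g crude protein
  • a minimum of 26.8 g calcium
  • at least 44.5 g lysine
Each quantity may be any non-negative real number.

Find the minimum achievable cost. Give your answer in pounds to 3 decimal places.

£0.870

Let x1 = kg of sunflower meal, x2 = kg of soybean meal, x3 = kg of canola meal, x4 = kg of cottonseed meal, x5 = kg of cassava meal, x6 = kg of alfalfa meal.
min 0.23x1 + 0.43x2 + 0.35x3 + 0.32x4 + 0.16x5 + 0.24x6 s.t.:
  301x1 + 415x2 + 328x3 + 390x4 + 25x5 + 168x6 ≥ 742   (crude protein)
  3.6x1 + 3x2 + 6.4x3 + 1.9x4 + 1.6x5 + 14.6x6 ≥ 26.8   (calcium)
  11.7x1 + 27.8x2 + 21.1x3 + 17.6x4 + 1x5 + 7x6 ≥ 44.5   (lysine)
  x1, x2, x3, x4, x5, x6 ≥ 0.
The cheapest feasible vertex uses only canola meal, alfalfa meal; sunflower meal, soybean meal, cottonseed meal, cassava meal are not used. Binding constraints: calcium and lysine.
Optimal quantities: canola meal = 1.755 kg, alfalfa meal = 1.066 kg.
Total cost: 0.35·1.755 + 0.24·1.066 = 0.87009.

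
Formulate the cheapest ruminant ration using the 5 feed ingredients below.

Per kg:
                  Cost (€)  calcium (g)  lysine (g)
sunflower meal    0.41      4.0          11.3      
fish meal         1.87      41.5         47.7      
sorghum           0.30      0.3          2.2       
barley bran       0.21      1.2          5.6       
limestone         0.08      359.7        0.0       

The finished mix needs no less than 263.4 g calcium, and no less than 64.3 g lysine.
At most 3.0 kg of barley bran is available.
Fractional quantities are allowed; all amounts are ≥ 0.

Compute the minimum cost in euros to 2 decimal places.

€2.39

Let x1 = kg of sunflower meal, x2 = kg of fish meal, x3 = kg of sorghum, x4 = kg of barley bran, x5 = kg of limestone.
min 0.41x1 + 1.87x2 + 0.3x3 + 0.21x4 + 0.08x5 with:
  4x1 + 41.5x2 + 0.3x3 + 1.2x4 + 359.7x5 ≥ 263.4   (calcium)
  11.3x1 + 47.7x2 + 2.2x3 + 5.6x4 ≥ 64.3   (lysine)
  x4 ≤ 3
  x1, x2, x3, x4, x5 ≥ 0.
The minimum-cost mix takes nothing from fish meal, sorghum, barley bran — only sunflower meal, limestone. Binding constraints: calcium and lysine.
That vertex is x1 = 5.69, x5 = 0.669.
Total cost: 0.41·5.69 + 0.08·0.669 = 2.3864.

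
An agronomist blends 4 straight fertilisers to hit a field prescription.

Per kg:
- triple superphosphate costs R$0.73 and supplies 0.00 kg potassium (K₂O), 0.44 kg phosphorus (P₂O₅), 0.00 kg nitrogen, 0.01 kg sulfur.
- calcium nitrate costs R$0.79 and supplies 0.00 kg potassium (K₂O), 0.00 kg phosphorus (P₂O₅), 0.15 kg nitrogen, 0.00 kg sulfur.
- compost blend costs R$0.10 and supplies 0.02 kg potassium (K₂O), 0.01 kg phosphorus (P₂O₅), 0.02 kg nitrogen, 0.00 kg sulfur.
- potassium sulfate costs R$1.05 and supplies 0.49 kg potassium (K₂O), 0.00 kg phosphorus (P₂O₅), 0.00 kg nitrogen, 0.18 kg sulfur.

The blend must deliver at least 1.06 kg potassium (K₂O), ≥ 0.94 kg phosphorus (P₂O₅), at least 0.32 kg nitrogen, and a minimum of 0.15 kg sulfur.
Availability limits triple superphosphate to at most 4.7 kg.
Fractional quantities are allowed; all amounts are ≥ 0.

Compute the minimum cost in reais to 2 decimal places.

Let x1 = kg of triple superphosphate, x2 = kg of calcium nitrate, x3 = kg of compost blend, x4 = kg of potassium sulfate.
min 0.73x1 + 0.79x2 + 0.1x3 + 1.05x4 subject to:
  0.02x3 + 0.49x4 ≥ 1.06   (potassium (K₂O))
  0.44x1 + 0.01x3 ≥ 0.94   (phosphorus (P₂O₅))
  0.15x2 + 0.02x3 ≥ 0.32   (nitrogen)
  0.01x1 + 0.18x4 ≥ 0.15   (sulfur)
  x1 ≤ 4.7
  x1, x2, x3, x4 ≥ 0.
The optimal basis is {triple superphosphate, compost blend, potassium sulfate}; calcium nitrate drops out. The potassium (K₂O), phosphorus (P₂O₅), nitrogen requirements are met with equality.
That vertex is x1 = 1.773, x3 = 16, x4 = 1.51.
Total cost: 0.73·1.773 + 0.1·16 + 1.05·1.51 = 4.4798.

R$4.48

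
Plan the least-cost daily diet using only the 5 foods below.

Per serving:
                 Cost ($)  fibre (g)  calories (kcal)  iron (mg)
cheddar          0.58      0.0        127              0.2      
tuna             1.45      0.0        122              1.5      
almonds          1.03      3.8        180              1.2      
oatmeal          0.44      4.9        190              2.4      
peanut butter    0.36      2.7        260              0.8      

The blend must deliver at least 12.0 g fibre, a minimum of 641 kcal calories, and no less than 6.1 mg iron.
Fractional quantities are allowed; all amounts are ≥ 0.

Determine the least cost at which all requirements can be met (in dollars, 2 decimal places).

Let x1 = servings of cheddar, x2 = servings of tuna, x3 = servings of almonds, x4 = servings of oatmeal, x5 = servings of peanut butter.
Minimise 0.58x1 + 1.45x2 + 1.03x3 + 0.44x4 + 0.36x5 with:
  3.8x3 + 4.9x4 + 2.7x5 ≥ 12   (fibre)
  127x1 + 122x2 + 180x3 + 190x4 + 260x5 ≥ 641   (calories)
  0.2x1 + 1.5x2 + 1.2x3 + 2.4x4 + 0.8x5 ≥ 6.1   (iron)
  x1, x2, x3, x4, x5 ≥ 0.
The cheapest feasible vertex uses only oatmeal, peanut butter; cheddar, tuna, almonds are not used. There the calories and iron constraints are tight.
Solving gives x4 = 2.274, x5 = 0.8038.
Total cost: 0.44·2.274 + 0.36·0.8038 = 1.2899.

$1.29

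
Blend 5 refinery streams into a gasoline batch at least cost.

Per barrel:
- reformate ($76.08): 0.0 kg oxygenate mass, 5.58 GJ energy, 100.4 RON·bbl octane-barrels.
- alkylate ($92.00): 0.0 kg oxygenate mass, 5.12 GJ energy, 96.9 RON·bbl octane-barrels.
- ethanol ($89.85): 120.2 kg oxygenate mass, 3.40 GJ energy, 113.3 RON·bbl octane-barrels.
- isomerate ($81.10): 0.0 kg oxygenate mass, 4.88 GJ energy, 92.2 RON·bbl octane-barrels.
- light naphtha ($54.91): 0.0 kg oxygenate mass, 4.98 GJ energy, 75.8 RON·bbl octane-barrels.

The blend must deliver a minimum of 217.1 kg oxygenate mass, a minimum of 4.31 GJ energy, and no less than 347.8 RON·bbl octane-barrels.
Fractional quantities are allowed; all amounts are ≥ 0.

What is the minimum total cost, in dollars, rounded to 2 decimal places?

Let x1 = barrels of reformate, x2 = barrels of alkylate, x3 = barrels of ethanol, x4 = barrels of isomerate, x5 = barrels of light naphtha.
min 76.08x1 + 92x2 + 89.85x3 + 81.1x4 + 54.91x5 s.t.:
  120.2x3 ≥ 217.1   (oxygenate mass)
  5.58x1 + 5.12x2 + 3.4x3 + 4.88x4 + 4.98x5 ≥ 4.31   (energy)
  100.4x1 + 96.9x2 + 113.3x3 + 92.2x4 + 75.8x5 ≥ 347.8   (octane-barrels)
  x1, x2, x3, x4, x5 ≥ 0.
The minimum-cost mix takes nothing from reformate, alkylate, isomerate — only ethanol, light naphtha. There the oxygenate mass and octane-barrels constraints are tight.
So ethanol = 1.806 barrels, light naphtha = 1.889 barrels.
Hence cost = 89.85·1.806 + 54.91·1.889 = $265.9941.

$265.99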